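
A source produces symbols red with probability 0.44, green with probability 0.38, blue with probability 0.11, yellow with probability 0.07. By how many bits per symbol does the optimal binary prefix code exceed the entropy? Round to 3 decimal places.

0.070 bits

Entropy H = −Σ p log₂ p ≈ 1.6704 bits.
Huffman merges: 7/100+11/100→9/50; 9/50+19/50→14/25; 11/25+14/25→1. L = 87/50 ≈ 1.7400.
L − H = 1.7400 − 1.6704 = 0.070 bits.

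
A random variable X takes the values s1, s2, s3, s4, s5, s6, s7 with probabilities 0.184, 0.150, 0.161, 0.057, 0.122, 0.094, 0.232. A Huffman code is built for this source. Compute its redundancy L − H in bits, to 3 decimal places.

0.035 bits

Entropy H = −Σ p log₂ p ≈ 2.6996 bits.
Huffman merges: 57/1000+47/500→151/1000; 61/500+3/20→34/125; 151/1000+161/1000→39/125; 23/125+29/125→52/125; 34/125+39/125→73/125; 52/125+73/125→1. L = 547/200 ≈ 2.7350.
L − H = 2.7350 − 2.6996 = 0.035 bits.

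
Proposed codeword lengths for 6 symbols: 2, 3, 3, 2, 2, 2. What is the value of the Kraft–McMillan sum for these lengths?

With common denominator 2^3 = 8: Σ 2^(−ℓᵢ) = 2/8 + 1/8 + 1/8 + 2/8 + 2/8 + 2/8 = 10/8 = 1.25.

1.25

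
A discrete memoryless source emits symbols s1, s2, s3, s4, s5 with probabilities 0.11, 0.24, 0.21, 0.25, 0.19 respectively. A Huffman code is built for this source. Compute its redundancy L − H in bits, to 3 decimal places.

0.028 bits

Entropy H = −Σ p log₂ p ≈ 2.2725 bits.
Huffman merges: 11/100+19/100→3/10; 21/100+6/25→9/20; 1/4+3/10→11/20; 9/20+11/20→1. L = 23/10 ≈ 2.3000.
L − H = 2.3000 − 2.2725 = 0.028 bits.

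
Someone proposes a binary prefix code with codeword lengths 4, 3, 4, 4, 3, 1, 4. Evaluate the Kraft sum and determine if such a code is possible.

With common denominator 2^4 = 16: Σ 2^(−ℓᵢ) = 1/16 + 2/16 + 1/16 + 1/16 + 2/16 + 8/16 + 1/16 = 16/16 = 1.
Kraft's inequality requires Σ ≤ 1; here Σ = 1 ≤ 1, so such a prefix code exists.

1; yes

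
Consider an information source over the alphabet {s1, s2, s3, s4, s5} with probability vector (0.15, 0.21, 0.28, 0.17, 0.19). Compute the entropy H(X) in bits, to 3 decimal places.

2.287 bits

H = −Σ pᵢ log₂ pᵢ.
−0.15·log₂(0.15) = 0.4105
−0.21·log₂(0.21) = 0.4728
−0.28·log₂(0.28) = 0.5142
−0.17·log₂(0.17) = 0.4346
−0.19·log₂(0.19) = 0.4552
Sum ≈ 2.2874 → 2.287 bits.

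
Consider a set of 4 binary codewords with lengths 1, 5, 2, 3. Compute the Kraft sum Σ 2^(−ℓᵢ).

0.90625

With common denominator 2^5 = 32: Σ 2^(−ℓᵢ) = 16/32 + 1/32 + 8/32 + 4/32 = 29/32 = 0.90625.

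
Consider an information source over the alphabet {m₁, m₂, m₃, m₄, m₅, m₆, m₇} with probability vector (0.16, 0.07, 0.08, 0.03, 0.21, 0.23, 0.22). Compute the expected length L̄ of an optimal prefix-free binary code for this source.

2.62 bits/symbol

Repeatedly combine the two least-probable nodes; the expected code length is the sum of the merged weights.
merge 3/100 + 7/100 → 1/10
merge 2/25 + 1/10 → 9/50
merge 4/25 + 9/50 → 17/50
merge 21/100 + 11/50 → 43/100
merge 23/100 + 17/50 → 57/100
merge 43/100 + 57/100 → 1
L = 1/10 + 9/50 + 17/50 + 43/100 + 57/100 + 1 = 131/50 = 2.62 bits/symbol.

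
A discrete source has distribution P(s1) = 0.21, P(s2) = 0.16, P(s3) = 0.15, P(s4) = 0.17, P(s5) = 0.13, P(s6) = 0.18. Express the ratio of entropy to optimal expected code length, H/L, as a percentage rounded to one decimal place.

Entropy H = −Σ p log₂ p ≈ 2.5689 bits.
Huffman merges: 13/100+3/20→7/25; 4/25+17/100→33/100; 9/50+21/100→39/100; 7/25+33/100→61/100; 39/100+61/100→1. L = 261/100 ≈ 2.6100.
Efficiency = H/L = 2.5689/2.6100 = 98.4%.

98.4%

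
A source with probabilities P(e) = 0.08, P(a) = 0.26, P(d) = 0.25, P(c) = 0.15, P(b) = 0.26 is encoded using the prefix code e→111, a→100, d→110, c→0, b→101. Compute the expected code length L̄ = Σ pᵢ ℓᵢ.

2.7 bits/symbol

L̄ = Σ pᵢ·ℓᵢ = 0.08·3 + 0.26·3 + 0.25·3 + 0.15·1 + 0.26·3 = 2.7 bits/symbol.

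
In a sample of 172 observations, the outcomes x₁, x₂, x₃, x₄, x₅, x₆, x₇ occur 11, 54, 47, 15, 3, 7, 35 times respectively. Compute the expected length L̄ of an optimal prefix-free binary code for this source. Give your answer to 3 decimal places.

2.390 bits/symbol

Probabilities are the counts divided by 172.
Repeatedly combine the two least-probable nodes; the expected code length is the sum of the merged weights.
merge 3/172 + 7/172 → 5/86
merge 5/86 + 11/172 → 21/172
merge 15/172 + 21/172 → 9/43
merge 35/172 + 9/43 → 71/172
merge 47/172 + 27/86 → 101/172
merge 71/172 + 101/172 → 1
L = 5/86 + 21/172 + 9/43 + 71/172 + 101/172 + 1 = 411/172 ≈ 2.390 bits/symbol.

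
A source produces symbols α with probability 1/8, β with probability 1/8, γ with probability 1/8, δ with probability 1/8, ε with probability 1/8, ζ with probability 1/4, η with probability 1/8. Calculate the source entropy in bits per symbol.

Each probability is a power of 1/2, so log₂(1/p) is an integer.
H = Σ p·log₂(1/p) = 1/8·3 + 1/8·3 + 1/8·3 + 1/8·3 + 1/8·3 + 1/4·2 + 1/8·3 = 2.75 bits.

2.75 bits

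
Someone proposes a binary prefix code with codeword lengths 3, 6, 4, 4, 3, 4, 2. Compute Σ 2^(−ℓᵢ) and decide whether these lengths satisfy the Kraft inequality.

With common denominator 2^6 = 64: Σ 2^(−ℓᵢ) = 8/64 + 1/64 + 4/64 + 4/64 + 8/64 + 4/64 + 16/64 = 45/64 = 0.703125.
Kraft's inequality requires Σ ≤ 1; here Σ = 0.703125 ≤ 1, so such a prefix code exists.

0.703125; yes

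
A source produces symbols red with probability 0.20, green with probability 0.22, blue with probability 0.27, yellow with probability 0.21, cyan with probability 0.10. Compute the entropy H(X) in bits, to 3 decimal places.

2.260 bits

H = −Σ pᵢ log₂ pᵢ.
−0.20·log₂(0.20) = 0.4644
−0.22·log₂(0.22) = 0.4806
−0.27·log₂(0.27) = 0.5100
−0.21·log₂(0.21) = 0.4728
−0.10·log₂(0.10) = 0.3322
Sum ≈ 2.2600 → 2.260 bits.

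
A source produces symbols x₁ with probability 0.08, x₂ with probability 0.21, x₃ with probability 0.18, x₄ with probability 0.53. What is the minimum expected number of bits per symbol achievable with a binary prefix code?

1.73 bits/symbol

Repeatedly combine the two least-probable nodes; the expected code length is the sum of the merged weights.
merge 2/25 + 9/50 → 13/50
merge 21/100 + 13/50 → 47/100
merge 47/100 + 53/100 → 1
L = 13/50 + 47/100 + 1 = 173/100 = 1.73 bits/symbol.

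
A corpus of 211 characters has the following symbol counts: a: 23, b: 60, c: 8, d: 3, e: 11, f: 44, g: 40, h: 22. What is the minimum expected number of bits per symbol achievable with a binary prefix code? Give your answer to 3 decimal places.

2.664 bits/symbol

Probabilities are the counts divided by 211.
Repeatedly combine the two least-probable nodes; the expected code length is the sum of the merged weights.
merge 3/211 + 8/211 → 11/211
merge 11/211 + 11/211 → 22/211
merge 22/211 + 22/211 → 44/211
merge 23/211 + 40/211 → 63/211
merge 44/211 + 44/211 → 88/211
merge 60/211 + 63/211 → 123/211
merge 88/211 + 123/211 → 1
L = 11/211 + 22/211 + 44/211 + 63/211 + 88/211 + 123/211 + 1 = 562/211 ≈ 2.664 bits/symbol.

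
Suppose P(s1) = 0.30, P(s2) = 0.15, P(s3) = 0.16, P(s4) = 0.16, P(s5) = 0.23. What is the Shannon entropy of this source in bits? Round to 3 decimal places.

2.265 bits

H = −Σ pᵢ log₂ pᵢ.
−0.30·log₂(0.30) = 0.5211
−0.15·log₂(0.15) = 0.4105
−0.16·log₂(0.16) = 0.4230
−0.16·log₂(0.16) = 0.4230
−0.23·log₂(0.23) = 0.4877
Sum ≈ 2.2653 → 2.265 bits.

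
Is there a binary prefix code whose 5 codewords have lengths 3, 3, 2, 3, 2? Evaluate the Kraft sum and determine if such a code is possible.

0.875; yes

With common denominator 2^3 = 8: Σ 2^(−ℓᵢ) = 1/8 + 1/8 + 2/8 + 1/8 + 2/8 = 7/8 = 0.875.
Kraft's inequality requires Σ ≤ 1; here Σ = 0.875 ≤ 1, so such a prefix code exists.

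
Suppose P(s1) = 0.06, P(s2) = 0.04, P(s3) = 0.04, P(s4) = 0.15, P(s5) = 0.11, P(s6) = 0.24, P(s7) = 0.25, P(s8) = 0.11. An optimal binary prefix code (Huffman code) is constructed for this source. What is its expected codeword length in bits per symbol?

Repeatedly combine the two least-probable nodes; the expected code length is the sum of the merged weights.
merge 1/25 + 1/25 → 2/25
merge 3/50 + 2/25 → 7/50
merge 11/100 + 11/100 → 11/50
merge 7/50 + 3/20 → 29/100
merge 11/50 + 6/25 → 23/50
merge 1/4 + 29/100 → 27/50
merge 23/50 + 27/50 → 1
L = 2/25 + 7/50 + 11/50 + 29/100 + 23/50 + 27/50 + 1 = 273/100 = 2.73 bits/symbol.

2.73 bits/symbol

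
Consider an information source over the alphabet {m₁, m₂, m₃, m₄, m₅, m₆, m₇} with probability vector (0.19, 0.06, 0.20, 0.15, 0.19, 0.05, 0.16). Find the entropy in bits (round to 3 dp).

2.668 bits

H = −Σ pᵢ log₂ pᵢ.
−0.19·log₂(0.19) = 0.4552
−0.06·log₂(0.06) = 0.2435
−0.20·log₂(0.20) = 0.4644
−0.15·log₂(0.15) = 0.4105
−0.19·log₂(0.19) = 0.4552
−0.05·log₂(0.05) = 0.2161
−0.16·log₂(0.16) = 0.4230
Sum ≈ 2.6680 → 2.668 bits.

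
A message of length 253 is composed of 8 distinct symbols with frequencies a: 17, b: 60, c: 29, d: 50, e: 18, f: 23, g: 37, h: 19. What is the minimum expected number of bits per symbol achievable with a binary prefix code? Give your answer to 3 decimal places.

2.870 bits/symbol

Probabilities are the counts divided by 253.
Repeatedly combine the two least-probable nodes; the expected code length is the sum of the merged weights.
merge 17/253 + 18/253 → 35/253
merge 19/253 + 1/11 → 42/253
merge 29/253 + 35/253 → 64/253
merge 37/253 + 42/253 → 79/253
merge 50/253 + 60/253 → 10/23
merge 64/253 + 79/253 → 13/23
merge 10/23 + 13/23 → 1
L = 35/253 + 42/253 + 64/253 + 79/253 + 10/23 + 13/23 + 1 = 66/23 ≈ 2.870 bits/symbol.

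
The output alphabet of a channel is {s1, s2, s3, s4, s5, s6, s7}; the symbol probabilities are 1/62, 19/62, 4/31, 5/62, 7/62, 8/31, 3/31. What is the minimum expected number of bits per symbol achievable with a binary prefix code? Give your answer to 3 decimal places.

2.532 bits/symbol

Repeatedly combine the two least-probable nodes; the expected code length is the sum of the merged weights.
merge 1/62 + 5/62 → 3/31
merge 3/31 + 3/31 → 6/31
merge 7/62 + 4/31 → 15/62
merge 6/31 + 15/62 → 27/62
merge 8/31 + 19/62 → 35/62
merge 27/62 + 35/62 → 1
L = 3/31 + 6/31 + 15/62 + 27/62 + 35/62 + 1 = 157/62 ≈ 2.532 bits/symbol.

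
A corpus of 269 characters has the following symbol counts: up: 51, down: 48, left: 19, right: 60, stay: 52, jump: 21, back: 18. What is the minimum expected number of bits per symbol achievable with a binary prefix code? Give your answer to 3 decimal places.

2.721 bits/symbol

Probabilities are the counts divided by 269.
Repeatedly combine the two least-probable nodes; the expected code length is the sum of the merged weights.
merge 18/269 + 19/269 → 37/269
merge 21/269 + 37/269 → 58/269
merge 48/269 + 51/269 → 99/269
merge 52/269 + 58/269 → 110/269
merge 60/269 + 99/269 → 159/269
merge 110/269 + 159/269 → 1
L = 37/269 + 58/269 + 99/269 + 110/269 + 159/269 + 1 = 732/269 ≈ 2.721 bits/symbol.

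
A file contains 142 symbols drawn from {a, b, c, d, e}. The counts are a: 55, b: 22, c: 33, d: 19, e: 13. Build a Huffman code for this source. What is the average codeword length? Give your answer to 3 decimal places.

Probabilities are the counts divided by 142.
Repeatedly combine the two least-probable nodes; the expected code length is the sum of the merged weights.
merge 13/142 + 19/142 → 16/71
merge 11/71 + 16/71 → 27/71
merge 33/142 + 27/71 → 87/142
merge 55/142 + 87/142 → 1
L = 16/71 + 27/71 + 87/142 + 1 = 315/142 ≈ 2.218 bits/symbol.

2.218 bits/symbol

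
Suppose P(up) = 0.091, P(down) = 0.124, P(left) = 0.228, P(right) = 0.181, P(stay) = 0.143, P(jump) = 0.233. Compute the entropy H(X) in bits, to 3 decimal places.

2.512 bits

H = −Σ pᵢ log₂ pᵢ.
−0.091·log₂(0.091) = 0.3147
−0.124·log₂(0.124) = 0.3734
−0.228·log₂(0.228) = 0.4863
−0.181·log₂(0.181) = 0.4463
−0.143·log₂(0.143) = 0.4012
−0.233·log₂(0.233) = 0.4897
Sum ≈ 2.5117 → 2.512 bits.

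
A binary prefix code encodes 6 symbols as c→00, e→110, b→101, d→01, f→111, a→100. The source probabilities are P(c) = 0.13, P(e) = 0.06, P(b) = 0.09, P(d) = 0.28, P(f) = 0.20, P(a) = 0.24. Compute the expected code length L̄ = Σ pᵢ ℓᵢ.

L̄ = Σ pᵢ·ℓᵢ = 0.13·2 + 0.06·3 + 0.09·3 + 0.28·2 + 0.20·3 + 0.24·3 = 2.59 bits/symbol.

2.59 bits/symbol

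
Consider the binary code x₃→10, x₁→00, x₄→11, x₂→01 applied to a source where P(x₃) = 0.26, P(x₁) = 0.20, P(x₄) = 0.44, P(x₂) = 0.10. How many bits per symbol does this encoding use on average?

L̄ = Σ pᵢ·ℓᵢ = 0.26·2 + 0.20·2 + 0.44·2 + 0.10·2 = 2 bits/symbol.

2 bits/symbol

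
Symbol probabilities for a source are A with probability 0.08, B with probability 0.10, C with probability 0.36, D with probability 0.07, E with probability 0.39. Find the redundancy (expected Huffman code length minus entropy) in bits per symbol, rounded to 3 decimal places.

0.057 bits

Entropy H = −Σ p log₂ p ≈ 1.9527 bits.
Huffman merges: 7/100+2/25→3/20; 1/10+3/20→1/4; 1/4+9/25→61/100; 39/100+61/100→1. L = 201/100 ≈ 2.0100.
L − H = 2.0100 − 1.9527 = 0.057 bits.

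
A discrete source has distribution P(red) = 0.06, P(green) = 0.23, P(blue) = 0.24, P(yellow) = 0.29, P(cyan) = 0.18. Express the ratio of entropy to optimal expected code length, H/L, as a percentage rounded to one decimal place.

Entropy H = −Σ p log₂ p ≈ 2.1885 bits.
Huffman merges: 3/50+9/50→6/25; 23/100+6/25→47/100; 6/25+29/100→53/100; 47/100+53/100→1. L = 56/25 ≈ 2.2400.
Efficiency = H/L = 2.1885/2.2400 = 97.7%.

97.7%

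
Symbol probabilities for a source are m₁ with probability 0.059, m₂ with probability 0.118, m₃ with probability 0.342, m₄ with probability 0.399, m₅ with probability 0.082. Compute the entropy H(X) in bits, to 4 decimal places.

H = −Σ pᵢ log₂ pᵢ.
−0.059·log₂(0.059) = 0.2409
−0.118·log₂(0.118) = 0.3638
−0.342·log₂(0.342) = 0.5294
−0.399·log₂(0.399) = 0.5289
−0.082·log₂(0.082) = 0.2959
Sum ≈ 1.9589 → 1.9589 bits.

1.9589 bits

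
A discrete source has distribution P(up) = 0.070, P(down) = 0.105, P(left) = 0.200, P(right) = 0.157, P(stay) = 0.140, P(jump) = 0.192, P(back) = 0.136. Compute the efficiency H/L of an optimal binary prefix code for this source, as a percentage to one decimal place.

98.4%

Entropy H = −Σ p log₂ p ≈ 2.7394 bits.
Huffman merges: 7/100+21/200→7/40; 17/125+7/50→69/250; 157/1000+7/40→83/250; 24/125+1/5→49/125; 69/250+83/250→76/125; 49/125+76/125→1. L = 2783/1000 ≈ 2.7830.
Efficiency = H/L = 2.7394/2.7830 = 98.4%.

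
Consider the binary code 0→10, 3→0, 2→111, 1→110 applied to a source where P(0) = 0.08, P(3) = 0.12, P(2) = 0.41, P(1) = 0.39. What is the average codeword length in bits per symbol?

L̄ = Σ pᵢ·ℓᵢ = 0.08·2 + 0.12·1 + 0.41·3 + 0.39·3 = 2.68 bits/symbol.

2.68 bits/symbol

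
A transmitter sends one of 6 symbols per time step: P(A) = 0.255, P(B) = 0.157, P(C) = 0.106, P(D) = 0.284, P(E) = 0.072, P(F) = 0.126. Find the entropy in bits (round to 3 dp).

H = −Σ pᵢ log₂ pᵢ.
−0.255·log₂(0.255) = 0.5027
−0.157·log₂(0.157) = 0.4194
−0.106·log₂(0.106) = 0.3432
−0.284·log₂(0.284) = 0.5158
−0.072·log₂(0.072) = 0.2733
−0.126·log₂(0.126) = 0.3766
Sum ≈ 2.4309 → 2.431 bits.

2.431 bits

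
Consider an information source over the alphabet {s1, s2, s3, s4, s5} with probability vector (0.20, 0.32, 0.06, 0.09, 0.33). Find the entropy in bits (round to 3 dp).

2.074 bits

H = −Σ pᵢ log₂ pᵢ.
−0.20·log₂(0.20) = 0.4644
−0.32·log₂(0.32) = 0.5260
−0.06·log₂(0.06) = 0.2435
−0.09·log₂(0.09) = 0.3127
−0.33·log₂(0.33) = 0.5278
Sum ≈ 2.0744 → 2.074 bits.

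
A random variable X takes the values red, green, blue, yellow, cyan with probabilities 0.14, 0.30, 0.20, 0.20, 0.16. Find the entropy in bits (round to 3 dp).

2.270 bits

H = −Σ pᵢ log₂ pᵢ.
−0.14·log₂(0.14) = 0.3971
−0.30·log₂(0.30) = 0.5211
−0.20·log₂(0.20) = 0.4644
−0.20·log₂(0.20) = 0.4644
−0.16·log₂(0.16) = 0.4230
Sum ≈ 2.2700 → 2.270 bits.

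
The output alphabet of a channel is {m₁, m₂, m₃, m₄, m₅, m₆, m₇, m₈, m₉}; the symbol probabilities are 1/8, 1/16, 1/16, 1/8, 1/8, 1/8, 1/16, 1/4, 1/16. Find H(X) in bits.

Each probability is a power of 1/2, so log₂(1/p) is an integer.
H = Σ p·log₂(1/p) = 1/8·3 + 1/16·4 + 1/16·4 + 1/8·3 + 1/8·3 + 1/8·3 + 1/16·4 + 1/4·2 + 1/16·4 = 3 bits.

3 bits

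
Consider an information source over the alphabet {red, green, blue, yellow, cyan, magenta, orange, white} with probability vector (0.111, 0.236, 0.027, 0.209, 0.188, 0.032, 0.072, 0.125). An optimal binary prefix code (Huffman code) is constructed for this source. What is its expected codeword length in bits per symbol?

2.745 bits/symbol

Repeatedly combine the two least-probable nodes; the expected code length is the sum of the merged weights.
merge 27/1000 + 4/125 → 59/1000
merge 59/1000 + 9/125 → 131/1000
merge 111/1000 + 1/8 → 59/250
merge 131/1000 + 47/250 → 319/1000
merge 209/1000 + 59/250 → 89/200
merge 59/250 + 319/1000 → 111/200
merge 89/200 + 111/200 → 1
L = 59/1000 + 131/1000 + 59/250 + 319/1000 + 89/200 + 111/200 + 1 = 549/200 = 2.745 bits/symbol.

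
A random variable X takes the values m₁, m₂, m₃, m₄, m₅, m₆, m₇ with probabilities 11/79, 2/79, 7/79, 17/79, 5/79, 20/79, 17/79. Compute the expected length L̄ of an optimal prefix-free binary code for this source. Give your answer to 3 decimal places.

Repeatedly combine the two least-probable nodes; the expected code length is the sum of the merged weights.
merge 2/79 + 5/79 → 7/79
merge 7/79 + 7/79 → 14/79
merge 11/79 + 14/79 → 25/79
merge 17/79 + 17/79 → 34/79
merge 20/79 + 25/79 → 45/79
merge 34/79 + 45/79 → 1
L = 7/79 + 14/79 + 25/79 + 34/79 + 45/79 + 1 = 204/79 ≈ 2.582 bits/symbol.

2.582 bits/symbol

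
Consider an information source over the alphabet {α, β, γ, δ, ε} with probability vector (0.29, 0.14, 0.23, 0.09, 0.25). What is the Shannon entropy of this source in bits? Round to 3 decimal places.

H = −Σ pᵢ log₂ pᵢ.
−0.29·log₂(0.29) = 0.5179
−0.14·log₂(0.14) = 0.3971
−0.23·log₂(0.23) = 0.4877
−0.09·log₂(0.09) = 0.3127
−0.25·log₂(0.25) = 0.5000
Sum ≈ 2.2153 → 2.215 bits.

2.215 bits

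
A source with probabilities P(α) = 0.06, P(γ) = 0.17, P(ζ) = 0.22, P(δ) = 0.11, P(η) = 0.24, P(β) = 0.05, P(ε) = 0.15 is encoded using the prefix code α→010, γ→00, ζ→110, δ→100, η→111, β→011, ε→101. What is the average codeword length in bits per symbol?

L̄ = Σ pᵢ·ℓᵢ = 0.06·3 + 0.17·2 + 0.22·3 + 0.11·3 + 0.24·3 + 0.05·3 + 0.15·3 = 2.83 bits/symbol.

2.83 bits/symbol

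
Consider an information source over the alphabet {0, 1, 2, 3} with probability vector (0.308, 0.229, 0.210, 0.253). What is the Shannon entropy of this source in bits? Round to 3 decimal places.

H = −Σ pᵢ log₂ pᵢ.
−0.308·log₂(0.308) = 0.5233
−0.229·log₂(0.229) = 0.4870
−0.210·log₂(0.210) = 0.4728
−0.253·log₂(0.253) = 0.5016
Sum ≈ 1.9847 → 1.985 bits.

1.985 bits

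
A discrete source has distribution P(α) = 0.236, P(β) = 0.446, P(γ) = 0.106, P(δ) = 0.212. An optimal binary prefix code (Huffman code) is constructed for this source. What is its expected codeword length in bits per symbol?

Repeatedly combine the two least-probable nodes; the expected code length is the sum of the merged weights.
merge 53/500 + 53/250 → 159/500
merge 59/250 + 159/500 → 277/500
merge 223/500 + 277/500 → 1
L = 159/500 + 277/500 + 1 = 234/125 = 1.872 bits/symbol.

1.872 bits/symbol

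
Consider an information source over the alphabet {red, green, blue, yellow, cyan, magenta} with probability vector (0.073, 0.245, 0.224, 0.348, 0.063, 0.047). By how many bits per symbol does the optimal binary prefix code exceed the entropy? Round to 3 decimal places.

Entropy H = −Σ p log₂ p ≈ 2.2448 bits.
Huffman merges: 47/1000+63/1000→11/100; 73/1000+11/100→183/1000; 183/1000+28/125→407/1000; 49/200+87/250→593/1000; 407/1000+593/1000→1. L = 2293/1000 ≈ 2.2930.
L − H = 2.2930 − 2.2448 = 0.048 bits.

0.048 bits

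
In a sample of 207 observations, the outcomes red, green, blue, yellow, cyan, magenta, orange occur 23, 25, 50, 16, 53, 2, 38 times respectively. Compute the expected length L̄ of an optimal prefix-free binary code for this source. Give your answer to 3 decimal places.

Probabilities are the counts divided by 207.
Repeatedly combine the two least-probable nodes; the expected code length is the sum of the merged weights.
merge 2/207 + 16/207 → 2/23
merge 2/23 + 1/9 → 41/207
merge 25/207 + 38/207 → 7/23
merge 41/207 + 50/207 → 91/207
merge 53/207 + 7/23 → 116/207
merge 91/207 + 116/207 → 1
L = 2/23 + 41/207 + 7/23 + 91/207 + 116/207 + 1 = 536/207 ≈ 2.589 bits/symbol.

2.589 bits/symbol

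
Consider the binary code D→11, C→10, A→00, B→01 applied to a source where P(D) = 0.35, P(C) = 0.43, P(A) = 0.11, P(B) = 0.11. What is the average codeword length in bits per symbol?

2 bits/symbol

L̄ = Σ pᵢ·ℓᵢ = 0.35·2 + 0.43·2 + 0.11·2 + 0.11·2 = 2 bits/symbol.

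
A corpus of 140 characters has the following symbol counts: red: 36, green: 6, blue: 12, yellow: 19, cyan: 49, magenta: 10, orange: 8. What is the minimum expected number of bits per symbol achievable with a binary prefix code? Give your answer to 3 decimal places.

2.493 bits/symbol

Probabilities are the counts divided by 140.
Repeatedly combine the two least-probable nodes; the expected code length is the sum of the merged weights.
merge 3/70 + 2/35 → 1/10
merge 1/14 + 3/35 → 11/70
merge 1/10 + 19/140 → 33/140
merge 11/70 + 33/140 → 11/28
merge 9/35 + 7/20 → 17/28
merge 11/28 + 17/28 → 1
L = 1/10 + 11/70 + 33/140 + 11/28 + 17/28 + 1 = 349/140 ≈ 2.493 bits/symbol.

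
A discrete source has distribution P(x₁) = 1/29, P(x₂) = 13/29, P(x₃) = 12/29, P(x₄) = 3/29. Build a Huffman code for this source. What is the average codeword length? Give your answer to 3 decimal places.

Repeatedly combine the two least-probable nodes; the expected code length is the sum of the merged weights.
merge 1/29 + 3/29 → 4/29
merge 4/29 + 12/29 → 16/29
merge 13/29 + 16/29 → 1
L = 4/29 + 16/29 + 1 = 49/29 ≈ 1.690 bits/symbol.

1.690 bits/symbol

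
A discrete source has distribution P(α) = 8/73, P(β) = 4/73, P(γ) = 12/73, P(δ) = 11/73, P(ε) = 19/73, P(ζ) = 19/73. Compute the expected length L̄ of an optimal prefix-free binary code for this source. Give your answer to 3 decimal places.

2.479 bits/symbol

Repeatedly combine the two least-probable nodes; the expected code length is the sum of the merged weights.
merge 4/73 + 8/73 → 12/73
merge 11/73 + 12/73 → 23/73
merge 12/73 + 19/73 → 31/73
merge 19/73 + 23/73 → 42/73
merge 31/73 + 42/73 → 1
L = 12/73 + 23/73 + 31/73 + 42/73 + 1 = 181/73 ≈ 2.479 bits/symbol.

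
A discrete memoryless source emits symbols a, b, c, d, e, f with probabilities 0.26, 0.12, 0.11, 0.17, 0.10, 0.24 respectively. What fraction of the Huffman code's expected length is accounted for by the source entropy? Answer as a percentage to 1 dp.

99.3%

Entropy H = −Σ p log₂ p ≈ 2.4836 bits.
Huffman merges: 1/10+11/100→21/100; 3/25+17/100→29/100; 21/100+6/25→9/20; 13/50+29/100→11/20; 9/20+11/20→1. L = 5/2 ≈ 2.5000.
Efficiency = H/L = 2.4836/2.5000 = 99.3%.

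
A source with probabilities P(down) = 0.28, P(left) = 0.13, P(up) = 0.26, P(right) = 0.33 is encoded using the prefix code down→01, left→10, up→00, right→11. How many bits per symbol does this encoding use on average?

L̄ = Σ pᵢ·ℓᵢ = 0.28·2 + 0.13·2 + 0.26·2 + 0.33·2 = 2 bits/symbol.

2 bits/symbol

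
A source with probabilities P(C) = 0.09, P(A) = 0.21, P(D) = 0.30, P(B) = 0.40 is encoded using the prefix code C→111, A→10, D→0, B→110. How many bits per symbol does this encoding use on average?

2.19 bits/symbol

L̄ = Σ pᵢ·ℓᵢ = 0.09·3 + 0.21·2 + 0.30·1 + 0.40·3 = 2.19 bits/symbol.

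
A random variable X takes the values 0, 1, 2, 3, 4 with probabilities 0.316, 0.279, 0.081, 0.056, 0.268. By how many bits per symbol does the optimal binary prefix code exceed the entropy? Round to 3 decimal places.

0.062 bits

Entropy H = −Σ p log₂ p ≈ 2.0747 bits.
Huffman merges: 7/125+81/1000→137/1000; 137/1000+67/250→81/200; 279/1000+79/250→119/200; 81/200+119/200→1. L = 2137/1000 ≈ 2.1370.
L − H = 2.1370 − 2.0747 = 0.062 bits.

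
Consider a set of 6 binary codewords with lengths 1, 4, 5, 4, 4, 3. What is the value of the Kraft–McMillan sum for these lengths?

0.84375

With common denominator 2^5 = 32: Σ 2^(−ℓᵢ) = 16/32 + 2/32 + 1/32 + 2/32 + 2/32 + 4/32 = 27/32 = 0.84375.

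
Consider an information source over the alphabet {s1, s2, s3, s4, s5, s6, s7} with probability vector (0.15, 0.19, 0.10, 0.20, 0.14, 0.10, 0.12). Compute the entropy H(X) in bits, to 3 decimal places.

H = −Σ pᵢ log₂ pᵢ.
−0.15·log₂(0.15) = 0.4105
−0.19·log₂(0.19) = 0.4552
−0.10·log₂(0.10) = 0.3322
−0.20·log₂(0.20) = 0.4644
−0.14·log₂(0.14) = 0.3971
−0.10·log₂(0.10) = 0.3322
−0.12·log₂(0.12) = 0.3671
Sum ≈ 2.7587 → 2.759 bits.

2.759 bits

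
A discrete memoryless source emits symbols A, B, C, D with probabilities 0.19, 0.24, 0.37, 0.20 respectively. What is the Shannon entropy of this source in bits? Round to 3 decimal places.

1.944 bits

H = −Σ pᵢ log₂ pᵢ.
−0.19·log₂(0.19) = 0.4552
−0.24·log₂(0.24) = 0.4941
−0.37·log₂(0.37) = 0.5307
−0.20·log₂(0.20) = 0.4644
Sum ≈ 1.9445 → 1.944 bits.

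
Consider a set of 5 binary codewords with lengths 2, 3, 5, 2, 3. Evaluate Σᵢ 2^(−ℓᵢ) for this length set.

With common denominator 2^5 = 32: Σ 2^(−ℓᵢ) = 8/32 + 4/32 + 1/32 + 8/32 + 4/32 = 25/32 = 0.78125.

0.78125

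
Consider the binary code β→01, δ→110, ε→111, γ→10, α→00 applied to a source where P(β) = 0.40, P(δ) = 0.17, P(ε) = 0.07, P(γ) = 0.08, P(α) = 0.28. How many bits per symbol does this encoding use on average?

2.24 bits/symbol

L̄ = Σ pᵢ·ℓᵢ = 0.40·2 + 0.17·3 + 0.07·3 + 0.08·2 + 0.28·2 = 2.24 bits/symbol.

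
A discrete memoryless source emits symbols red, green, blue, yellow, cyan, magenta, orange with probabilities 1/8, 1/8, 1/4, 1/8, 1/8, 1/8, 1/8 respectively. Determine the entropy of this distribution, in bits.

2.75 bits

Each probability is a power of 1/2, so log₂(1/p) is an integer.
H = Σ p·log₂(1/p) = 1/8·3 + 1/8·3 + 1/4·2 + 1/8·3 + 1/8·3 + 1/8·3 + 1/8·3 = 2.75 bits.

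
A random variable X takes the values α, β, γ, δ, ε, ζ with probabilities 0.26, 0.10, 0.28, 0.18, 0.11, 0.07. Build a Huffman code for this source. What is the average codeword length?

Repeatedly combine the two least-probable nodes; the expected code length is the sum of the merged weights.
merge 7/100 + 1/10 → 17/100
merge 11/100 + 17/100 → 7/25
merge 9/50 + 13/50 → 11/25
merge 7/25 + 7/25 → 14/25
merge 11/25 + 14/25 → 1
L = 17/100 + 7/25 + 11/25 + 14/25 + 1 = 49/20 = 2.45 bits/symbol.

2.45 bits/symbol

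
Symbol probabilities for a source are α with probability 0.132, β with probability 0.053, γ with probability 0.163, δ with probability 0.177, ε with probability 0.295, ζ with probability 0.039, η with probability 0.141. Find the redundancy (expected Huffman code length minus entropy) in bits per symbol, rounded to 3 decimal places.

0.040 bits

Entropy H = −Σ p log₂ p ≈ 2.5796 bits.
Huffman merges: 39/1000+53/1000→23/250; 23/250+33/250→28/125; 141/1000+163/1000→38/125; 177/1000+28/125→401/1000; 59/200+38/125→599/1000; 401/1000+599/1000→1. L = 131/50 ≈ 2.6200.
L − H = 2.6200 − 2.5796 = 0.040 bits.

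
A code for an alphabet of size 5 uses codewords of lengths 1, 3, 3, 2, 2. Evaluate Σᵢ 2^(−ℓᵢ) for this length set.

With common denominator 2^3 = 8: Σ 2^(−ℓᵢ) = 4/8 + 1/8 + 1/8 + 2/8 + 2/8 = 10/8 = 1.25.

1.25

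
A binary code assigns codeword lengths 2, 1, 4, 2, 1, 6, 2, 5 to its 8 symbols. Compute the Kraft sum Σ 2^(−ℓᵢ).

1.859375

With common denominator 2^6 = 64: Σ 2^(−ℓᵢ) = 16/64 + 32/64 + 4/64 + 16/64 + 32/64 + 1/64 + 16/64 + 2/64 = 119/64 = 1.859375.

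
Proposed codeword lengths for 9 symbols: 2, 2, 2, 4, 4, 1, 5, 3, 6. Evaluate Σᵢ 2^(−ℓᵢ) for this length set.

With common denominator 2^6 = 64: Σ 2^(−ℓᵢ) = 16/64 + 16/64 + 16/64 + 4/64 + 4/64 + 32/64 + 2/64 + 8/64 + 1/64 = 99/64 = 1.546875.

1.546875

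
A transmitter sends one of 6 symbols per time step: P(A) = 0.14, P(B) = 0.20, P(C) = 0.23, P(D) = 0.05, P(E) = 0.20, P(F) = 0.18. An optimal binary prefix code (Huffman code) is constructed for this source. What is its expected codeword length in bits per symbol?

Repeatedly combine the two least-probable nodes; the expected code length is the sum of the merged weights.
merge 1/20 + 7/50 → 19/100
merge 9/50 + 19/100 → 37/100
merge 1/5 + 1/5 → 2/5
merge 23/100 + 37/100 → 3/5
merge 2/5 + 3/5 → 1
L = 19/100 + 37/100 + 2/5 + 3/5 + 1 = 64/25 = 2.56 bits/symbol.

2.56 bits/symbol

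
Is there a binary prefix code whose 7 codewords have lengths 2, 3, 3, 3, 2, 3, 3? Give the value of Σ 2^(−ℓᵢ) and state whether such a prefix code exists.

With common denominator 2^3 = 8: Σ 2^(−ℓᵢ) = 2/8 + 1/8 + 1/8 + 1/8 + 2/8 + 1/8 + 1/8 = 9/8 = 1.125.
Kraft's inequality requires Σ ≤ 1; here Σ = 1.125 > 1, so no such prefix code exists.

1.125; no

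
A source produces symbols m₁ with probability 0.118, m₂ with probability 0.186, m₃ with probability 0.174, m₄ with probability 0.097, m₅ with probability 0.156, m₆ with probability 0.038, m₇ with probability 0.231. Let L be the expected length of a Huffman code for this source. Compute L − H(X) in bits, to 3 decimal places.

0.052 bits

Entropy H = −Σ p log₂ p ≈ 2.6664 bits.
Huffman merges: 19/500+97/1000→27/200; 59/500+27/200→253/1000; 39/250+87/500→33/100; 93/500+231/1000→417/1000; 253/1000+33/100→583/1000; 417/1000+583/1000→1. L = 1359/500 ≈ 2.7180.
L − H = 2.7180 − 2.6664 = 0.052 bits.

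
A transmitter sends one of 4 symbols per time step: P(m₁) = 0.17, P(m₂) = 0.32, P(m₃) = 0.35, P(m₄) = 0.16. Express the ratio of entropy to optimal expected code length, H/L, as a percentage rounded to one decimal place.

Entropy H = −Σ p log₂ p ≈ 1.9137 bits.
Huffman merges: 4/25+17/100→33/100; 8/25+33/100→13/20; 7/20+13/20→1. L = 99/50 ≈ 1.9800.
Efficiency = H/L = 1.9137/1.9800 = 96.7%.

96.7%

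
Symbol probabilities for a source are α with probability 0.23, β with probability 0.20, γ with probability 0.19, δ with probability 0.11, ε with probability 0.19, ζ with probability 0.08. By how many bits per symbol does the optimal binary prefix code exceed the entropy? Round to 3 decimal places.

0.066 bits

Entropy H = −Σ p log₂ p ≈ 2.5043 bits.
Huffman merges: 2/25+11/100→19/100; 19/100+19/100→19/50; 19/100+1/5→39/100; 23/100+19/50→61/100; 39/100+61/100→1. L = 257/100 ≈ 2.5700.
L − H = 2.5700 − 2.5043 = 0.066 bits.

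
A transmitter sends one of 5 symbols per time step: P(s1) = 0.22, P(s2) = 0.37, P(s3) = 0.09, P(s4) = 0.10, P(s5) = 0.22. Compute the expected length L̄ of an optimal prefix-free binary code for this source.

2.19 bits/symbol

Repeatedly combine the two least-probable nodes; the expected code length is the sum of the merged weights.
merge 9/100 + 1/10 → 19/100
merge 19/100 + 11/50 → 41/100
merge 11/50 + 37/100 → 59/100
merge 41/100 + 59/100 → 1
L = 19/100 + 41/100 + 59/100 + 1 = 219/100 = 2.19 bits/symbol.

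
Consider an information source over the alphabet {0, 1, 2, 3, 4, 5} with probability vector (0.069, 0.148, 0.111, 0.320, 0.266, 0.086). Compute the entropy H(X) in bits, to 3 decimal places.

H = −Σ pᵢ log₂ pᵢ.
−0.069·log₂(0.069) = 0.2662
−0.148·log₂(0.148) = 0.4079
−0.111·log₂(0.111) = 0.3520
−0.320·log₂(0.320) = 0.5260
−0.266·log₂(0.266) = 0.5082
−0.086·log₂(0.086) = 0.3044
Sum ≈ 2.3647 → 2.365 bits.

2.365 bits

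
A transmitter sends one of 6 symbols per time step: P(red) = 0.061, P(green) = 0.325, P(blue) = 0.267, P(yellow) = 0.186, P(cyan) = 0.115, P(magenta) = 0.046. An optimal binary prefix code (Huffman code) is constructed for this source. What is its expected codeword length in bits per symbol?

2.329 bits/symbol

Repeatedly combine the two least-probable nodes; the expected code length is the sum of the merged weights.
merge 23/500 + 61/1000 → 107/1000
merge 107/1000 + 23/200 → 111/500
merge 93/500 + 111/500 → 51/125
merge 267/1000 + 13/40 → 74/125
merge 51/125 + 74/125 → 1
L = 107/1000 + 111/500 + 51/125 + 74/125 + 1 = 2329/1000 = 2.329 bits/symbol.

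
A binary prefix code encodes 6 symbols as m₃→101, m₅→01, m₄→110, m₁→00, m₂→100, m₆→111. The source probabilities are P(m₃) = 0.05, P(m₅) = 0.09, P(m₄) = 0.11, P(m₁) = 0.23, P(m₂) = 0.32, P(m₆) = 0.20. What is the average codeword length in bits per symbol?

2.68 bits/symbol

L̄ = Σ pᵢ·ℓᵢ = 0.05·3 + 0.09·2 + 0.11·3 + 0.23·2 + 0.32·3 + 0.20·3 = 2.68 bits/symbol.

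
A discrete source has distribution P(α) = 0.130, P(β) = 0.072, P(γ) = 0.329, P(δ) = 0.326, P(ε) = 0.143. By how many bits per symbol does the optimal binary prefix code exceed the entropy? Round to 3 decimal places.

Entropy H = −Σ p log₂ p ≈ 2.1120 bits.
Huffman merges: 9/125+13/100→101/500; 143/1000+101/500→69/200; 163/500+329/1000→131/200; 69/200+131/200→1. L = 1101/500 ≈ 2.2020.
L − H = 2.2020 − 2.1120 = 0.090 bits.

0.090 bits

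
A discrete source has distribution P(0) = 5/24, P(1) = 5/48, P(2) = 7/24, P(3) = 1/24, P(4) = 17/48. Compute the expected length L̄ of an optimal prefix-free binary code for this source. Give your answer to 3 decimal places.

Repeatedly combine the two least-probable nodes; the expected code length is the sum of the merged weights.
merge 1/24 + 5/48 → 7/48
merge 7/48 + 5/24 → 17/48
merge 7/24 + 17/48 → 31/48
merge 17/48 + 31/48 → 1
L = 7/48 + 17/48 + 31/48 + 1 = 103/48 ≈ 2.146 bits/symbol.

2.146 bits/symbol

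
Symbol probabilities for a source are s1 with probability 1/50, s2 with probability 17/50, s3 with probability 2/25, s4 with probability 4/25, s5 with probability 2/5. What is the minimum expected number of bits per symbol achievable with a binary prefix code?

1.96 bits/symbol

Repeatedly combine the two least-probable nodes; the expected code length is the sum of the merged weights.
merge 1/50 + 2/25 → 1/10
merge 1/10 + 4/25 → 13/50
merge 13/50 + 17/50 → 3/5
merge 2/5 + 3/5 → 1
L = 1/10 + 13/50 + 3/5 + 1 = 49/25 = 1.96 bits/symbol.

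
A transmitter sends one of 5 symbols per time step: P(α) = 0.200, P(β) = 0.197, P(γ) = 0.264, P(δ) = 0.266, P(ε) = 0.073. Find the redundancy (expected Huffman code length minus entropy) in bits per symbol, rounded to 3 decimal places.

Entropy H = −Σ p log₂ p ≈ 2.2172 bits.
Huffman merges: 73/1000+197/1000→27/100; 1/5+33/125→58/125; 133/500+27/100→67/125; 58/125+67/125→1. L = 227/100 ≈ 2.2700.
L − H = 2.2700 − 2.2172 = 0.053 bits.

0.053 bits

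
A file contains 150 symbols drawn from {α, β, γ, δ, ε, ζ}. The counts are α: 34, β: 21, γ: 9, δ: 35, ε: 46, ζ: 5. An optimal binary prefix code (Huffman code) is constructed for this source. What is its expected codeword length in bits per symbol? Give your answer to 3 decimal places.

Probabilities are the counts divided by 150.
Repeatedly combine the two least-probable nodes; the expected code length is the sum of the merged weights.
merge 1/30 + 3/50 → 7/75
merge 7/75 + 7/50 → 7/30
merge 17/75 + 7/30 → 23/50
merge 7/30 + 23/75 → 27/50
merge 23/50 + 27/50 → 1
L = 7/75 + 7/30 + 23/50 + 27/50 + 1 = 349/150 ≈ 2.327 bits/symbol.

2.327 bits/symbol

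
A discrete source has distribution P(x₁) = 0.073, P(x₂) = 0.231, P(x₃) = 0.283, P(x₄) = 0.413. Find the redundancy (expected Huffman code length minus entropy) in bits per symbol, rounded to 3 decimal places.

Entropy H = −Σ p log₂ p ≈ 1.8063 bits.
Huffman merges: 73/1000+231/1000→38/125; 283/1000+38/125→587/1000; 413/1000+587/1000→1. L = 1891/1000 ≈ 1.8910.
L − H = 1.8910 − 1.8063 = 0.085 bits.

0.085 bits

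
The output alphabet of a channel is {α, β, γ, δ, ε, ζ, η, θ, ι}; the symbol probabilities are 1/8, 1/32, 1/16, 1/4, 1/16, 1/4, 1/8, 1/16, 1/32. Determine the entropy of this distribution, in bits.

Each probability is a power of 1/2, so log₂(1/p) is an integer.
H = Σ p·log₂(1/p) = 1/8·3 + 1/32·5 + 1/16·4 + 1/4·2 + 1/16·4 + 1/4·2 + 1/8·3 + 1/16·4 + 1/32·5 = 2.8125 bits.

2.8125 bits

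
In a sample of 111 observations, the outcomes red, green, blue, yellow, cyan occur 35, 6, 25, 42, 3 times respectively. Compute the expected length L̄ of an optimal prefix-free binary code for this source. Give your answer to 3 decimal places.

Probabilities are the counts divided by 111.
Repeatedly combine the two least-probable nodes; the expected code length is the sum of the merged weights.
merge 1/37 + 2/37 → 3/37
merge 3/37 + 25/111 → 34/111
merge 34/111 + 35/111 → 23/37
merge 14/37 + 23/37 → 1
L = 3/37 + 34/111 + 23/37 + 1 = 223/111 ≈ 2.009 bits/symbol.

2.009 bits/symbol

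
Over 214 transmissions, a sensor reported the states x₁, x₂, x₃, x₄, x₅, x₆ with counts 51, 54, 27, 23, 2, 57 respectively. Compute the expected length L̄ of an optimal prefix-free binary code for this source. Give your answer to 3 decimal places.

2.360 bits/symbol

Probabilities are the counts divided by 214.
Repeatedly combine the two least-probable nodes; the expected code length is the sum of the merged weights.
merge 1/107 + 23/214 → 25/214
merge 25/214 + 27/214 → 26/107
merge 51/214 + 26/107 → 103/214
merge 27/107 + 57/214 → 111/214
merge 103/214 + 111/214 → 1
L = 25/214 + 26/107 + 103/214 + 111/214 + 1 = 505/214 ≈ 2.360 bits/symbol.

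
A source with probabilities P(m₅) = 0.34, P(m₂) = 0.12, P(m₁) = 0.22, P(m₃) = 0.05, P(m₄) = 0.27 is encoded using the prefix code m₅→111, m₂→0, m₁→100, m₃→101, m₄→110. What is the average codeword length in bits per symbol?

2.76 bits/symbol

L̄ = Σ pᵢ·ℓᵢ = 0.34·3 + 0.12·1 + 0.22·3 + 0.05·3 + 0.27·3 = 2.76 bits/symbol.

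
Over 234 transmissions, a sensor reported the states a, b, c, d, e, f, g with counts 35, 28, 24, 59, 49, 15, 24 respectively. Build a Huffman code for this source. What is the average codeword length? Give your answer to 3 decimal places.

Probabilities are the counts divided by 234.
Repeatedly combine the two least-probable nodes; the expected code length is the sum of the merged weights.
merge 5/78 + 4/39 → 1/6
merge 4/39 + 14/117 → 2/9
merge 35/234 + 1/6 → 37/117
merge 49/234 + 2/9 → 101/234
merge 59/234 + 37/117 → 133/234
merge 101/234 + 133/234 → 1
L = 1/6 + 2/9 + 37/117 + 101/234 + 133/234 + 1 = 211/78 ≈ 2.705 bits/symbol.

2.705 bits/symbol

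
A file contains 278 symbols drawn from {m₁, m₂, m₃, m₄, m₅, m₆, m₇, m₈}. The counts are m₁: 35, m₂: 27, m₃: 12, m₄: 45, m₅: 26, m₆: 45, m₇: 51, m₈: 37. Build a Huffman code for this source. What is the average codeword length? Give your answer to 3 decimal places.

Probabilities are the counts divided by 278.
Repeatedly combine the two least-probable nodes; the expected code length is the sum of the merged weights.
merge 6/139 + 13/139 → 19/139
merge 27/278 + 35/278 → 31/139
merge 37/278 + 19/139 → 75/278
merge 45/278 + 45/278 → 45/139
merge 51/278 + 31/139 → 113/278
merge 75/278 + 45/139 → 165/278
merge 113/278 + 165/278 → 1
L = 19/139 + 31/139 + 75/278 + 45/139 + 113/278 + 165/278 + 1 = 821/278 ≈ 2.953 bits/symbol.

2.953 bits/symbol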